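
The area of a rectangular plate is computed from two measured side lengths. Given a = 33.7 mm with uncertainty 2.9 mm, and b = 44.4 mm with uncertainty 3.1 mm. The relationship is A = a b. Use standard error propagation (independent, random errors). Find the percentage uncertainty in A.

Relative error in a monomial: (δA/A)² = Σ (nᵢ · δxᵢ/xᵢ)².
  (1·δa/a)² = (1×0.0861)² = 0.00741;  (1·δb/b)² = (1×0.0698)² = 0.00487
δA/A = √(0.0123) = 0.111

11.1%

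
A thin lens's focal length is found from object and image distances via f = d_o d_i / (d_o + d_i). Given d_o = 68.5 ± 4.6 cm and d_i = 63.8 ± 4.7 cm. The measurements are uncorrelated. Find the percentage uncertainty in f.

5.00%

∂f/∂d_o = (d_i/(d_o+d_i))² = 0.233;  ∂f/∂d_i = (d_o/(d_o+d_i))² = 0.268
δf = √((∂f/∂d_o · δd_o)² + (∂f/∂d_i · δd_i)²) = √(1.14 + 1.59) = 1.65 cm
f = 33.0 cm, so δf/f = 1.65/33.0 = 0.0500.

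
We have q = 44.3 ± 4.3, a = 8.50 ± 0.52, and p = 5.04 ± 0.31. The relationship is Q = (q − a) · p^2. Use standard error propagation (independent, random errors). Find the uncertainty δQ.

157

Let u = q − a = 35.8. δu = √(δq² + δa²) = √(18.5 + 0.270) = 4.33, so δu/u = 0.121.
Q is then a monomial in u, p:
δQ/Q = √((δu/u)² + (2·δp/p)²) = √(0.0146 + 0.0151) = 0.173
Q = 909, so δQ = 0.173 × 909 = 157.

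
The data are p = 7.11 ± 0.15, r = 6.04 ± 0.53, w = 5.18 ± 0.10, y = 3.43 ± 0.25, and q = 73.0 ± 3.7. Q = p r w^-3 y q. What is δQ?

Since Q is a product/quotient, work with relative uncertainties:
  (1·δp/p)² = (1×0.0211)² = 0.000445;  (1·δr/r)² = (1×0.0877)² = 0.00770;  (-3·δw/w)² = (-3×0.0193)² = 0.00335;  (1·δy/y)² = (1×0.0729)² = 0.00531;  (1·δq/q)² = (1×0.0507)² = 0.00257
δQ/Q = √(0.0194) = 0.139
Q = 77.4, so δQ = 0.139 × 77.4 = 10.8.

10.8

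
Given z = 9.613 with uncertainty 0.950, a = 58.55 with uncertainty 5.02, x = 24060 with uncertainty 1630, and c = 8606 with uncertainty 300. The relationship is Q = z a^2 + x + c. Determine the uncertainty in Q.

Let p = z·a^2 = 32950. δp/p = √((1·δz/z)² + (2·δa/a)²) = √(0.00977 + 0.0294) = 0.198, so δp = 6520.
Q = p + x + c: δQ = √(δp² + δx² + δc²) = √(4.25e+07 + 2.66e+06 + 90000) = 6730

6730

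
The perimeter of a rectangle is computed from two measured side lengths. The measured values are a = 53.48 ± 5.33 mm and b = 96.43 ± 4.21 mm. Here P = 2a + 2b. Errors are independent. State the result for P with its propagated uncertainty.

Absolute uncertainties add in quadrature for a linear combination:
  (2·δa)² = 114;  (2·δb)² = 70.9
δP = √(185) = 13.6 mm
P = 299.8 mm.

299.8 ± 13.6 mm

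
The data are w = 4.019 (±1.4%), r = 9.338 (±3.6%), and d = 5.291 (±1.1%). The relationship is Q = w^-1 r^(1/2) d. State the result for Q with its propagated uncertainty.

Each factor contributes (exponent × relative error)² to (δQ/Q)²:
  (-1·δw/w)² = (-1×0.0140)² = 0.000196;  (½·δr/r)² = (0.5×0.0360)² = 0.000324;  (1·δd/d)² = (1×0.0110)² = 0.000121
δQ/Q = √(0.000641) = 0.0253
Q = 4.023, so δQ = 0.0253 × 4.023 = 0.102.

4.023 ± 0.102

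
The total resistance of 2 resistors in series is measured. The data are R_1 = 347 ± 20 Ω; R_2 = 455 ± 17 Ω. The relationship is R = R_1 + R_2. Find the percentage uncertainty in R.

Absolute uncertainties add in quadrature for a linear combination:
  (δR_1)² = 400;  (δR_2)² = 289
δR = √(689) = 26.2 Ω
R = 802 Ω, so δR/R = 26.2/802 = 0.0327.

3.27%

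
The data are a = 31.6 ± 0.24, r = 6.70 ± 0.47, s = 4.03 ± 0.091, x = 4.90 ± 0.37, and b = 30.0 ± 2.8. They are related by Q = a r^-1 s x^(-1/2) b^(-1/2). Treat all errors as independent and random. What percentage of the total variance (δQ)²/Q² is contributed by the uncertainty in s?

5.61%

(δQ/Q)² = (1·δa/a)² + (-1·δr/r)² + (1·δs/s)² + (−½·δx/x)² + (−½·δb/b)²
  a term: (1×0.00759)² = 5.77e-05
  r term: (-1×0.0701)² = 0.00492
  s term: (1×0.0226)² = 0.000510
  x term: (-0.5×0.0755)² = 0.00143
  b term: (-0.5×0.0933)² = 0.00218
Total = 0.00909. Share from s = 0.000510/0.00909 = 0.0561.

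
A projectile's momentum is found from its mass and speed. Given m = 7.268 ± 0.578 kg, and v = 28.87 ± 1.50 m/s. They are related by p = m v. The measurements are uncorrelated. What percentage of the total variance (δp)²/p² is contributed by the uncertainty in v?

(δp/p)² = (1·δm/m)² + (1·δv/v)²
  m term: (1×0.0795)² = 0.00632
  v term: (1×0.0520)² = 0.00270
Total = 0.00902. Share from v = 0.00270/0.00902 = 0.299.

29.9%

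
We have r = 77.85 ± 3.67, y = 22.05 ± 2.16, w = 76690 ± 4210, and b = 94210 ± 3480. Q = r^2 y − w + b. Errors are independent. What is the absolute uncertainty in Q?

19000

Let p = r^2·y = 133600. δp/p = √((2·δr/r)² + (1·δy/y)²) = √(0.00889 + 0.00960) = 0.136, so δp = 18200.
Q = p − w + b: δQ = √(δp² + δw² + δb²) = √(3.3e+08 + 1.77e+07 + 1.21e+07) = 19000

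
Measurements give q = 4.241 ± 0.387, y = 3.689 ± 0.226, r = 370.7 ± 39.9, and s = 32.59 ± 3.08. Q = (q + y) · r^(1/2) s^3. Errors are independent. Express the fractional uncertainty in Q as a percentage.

29.4%

Let u = q + y = 7.930. δu = √(δq² + δy²) = √(0.150 + 0.0511) = 0.448, so δu/u = 0.0565.
Q is then a monomial in u, r, s:
δQ/Q = √((δu/u)² + (½·δr/r)² + (3·δs/s)²) = √(0.00319 + 0.00290 + 0.0804) = 0.294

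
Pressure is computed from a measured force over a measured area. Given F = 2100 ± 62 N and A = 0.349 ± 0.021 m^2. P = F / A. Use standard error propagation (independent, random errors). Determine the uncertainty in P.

For a monomial P ∝ F, A^-1, fractional errors add in quadrature:
  (1·δF/F)² = (1×0.0295)² = 0.000872;  (-1·δA/A)² = (-1×0.0602)² = 0.00362
δP/P = √(0.00449) = 0.0670
P = 6020 Pa, so δP = 0.0670 × 6020 = 403 Pa.

403 Pa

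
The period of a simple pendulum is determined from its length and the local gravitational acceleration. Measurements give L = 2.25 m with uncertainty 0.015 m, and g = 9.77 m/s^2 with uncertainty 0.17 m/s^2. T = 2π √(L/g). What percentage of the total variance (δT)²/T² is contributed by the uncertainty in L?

12.8%

(δT/T)² = (½·δL/L)² + (−½·δg/g)²
  L term: (0.5×0.00667)² = 1.11e-05
  g term: (-0.5×0.0174)² = 7.57e-05
Total = 8.68e-05. Share from L = 1.11e-05/8.68e-05 = 0.128.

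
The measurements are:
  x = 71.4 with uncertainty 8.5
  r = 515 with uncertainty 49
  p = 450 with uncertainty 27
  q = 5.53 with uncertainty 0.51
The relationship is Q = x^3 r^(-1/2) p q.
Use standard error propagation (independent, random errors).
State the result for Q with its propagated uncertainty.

(3.99 ± 1.50) × 10^7

Since Q is a product/quotient, work with relative uncertainties:
  (3·δx/x)² = (3×0.119)² = 0.128;  (−½·δr/r)² = (-0.5×0.0951)² = 0.00226;  (1·δp/p)² = (1×0.0600)² = 0.00360;  (1·δq/q)² = (1×0.0922)² = 0.00851
δQ/Q = √(0.142) = 0.377
Q = 3.99e+07, so δQ = 0.377 × 3.99e+07 = 1.5e+07.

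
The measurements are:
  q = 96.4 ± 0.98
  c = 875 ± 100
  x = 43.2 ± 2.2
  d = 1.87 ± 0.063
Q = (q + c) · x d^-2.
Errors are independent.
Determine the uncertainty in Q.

1600

Let u = q + c = 971. δu = √(δq² + δc²) = √(0.960 + 10000) = 100, so δu/u = 0.103.
Q is then a monomial in u, x, d:
δQ/Q = √((δu/u)² + (1·δx/x)² + (-2·δd/d)²) = √(0.0106 + 0.00259 + 0.00454) = 0.133
Q = 12000, so δQ = 0.133 × 12000 = 1600.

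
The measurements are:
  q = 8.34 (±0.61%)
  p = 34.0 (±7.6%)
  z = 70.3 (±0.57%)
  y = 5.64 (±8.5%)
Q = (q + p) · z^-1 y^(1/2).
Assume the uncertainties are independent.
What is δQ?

Let u = q + p = 42.3. δu = √(δq² + δp²) = √(0.00259 + 6.68) = 2.58, so δu/u = 0.0610.
Q is then a monomial in u, z, y:
δQ/Q = √((δu/u)² + (-1·δz/z)² + (½·δy/y)²) = √(0.00373 + 3.25e-05 + 0.00181) = 0.0746
Q = 1.43, so δQ = 0.0746 × 1.43 = 0.107.

0.107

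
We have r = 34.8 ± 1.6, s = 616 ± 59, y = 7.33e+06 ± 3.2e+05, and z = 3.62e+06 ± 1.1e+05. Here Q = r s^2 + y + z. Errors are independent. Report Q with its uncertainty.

Let p = r·s^2 = 1.32e+07. δp/p = √((1·δr/r)² + (2·δs/s)²) = √(0.00211 + 0.0367) = 0.197, so δp = 2.6e+06.
Q = p + y + z: δQ = √(δp² + δy² + δz²) = √(6.77e+12 + 1.02e+11 + 1.21e+10) = 2.62e+06
Q = 2.42e+07.

(2.42 ± 0.262) × 10^7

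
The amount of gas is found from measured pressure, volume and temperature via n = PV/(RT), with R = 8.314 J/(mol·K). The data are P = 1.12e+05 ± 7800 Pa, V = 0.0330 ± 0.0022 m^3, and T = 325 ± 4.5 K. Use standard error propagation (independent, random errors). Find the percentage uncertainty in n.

9.74%

n is a product of powers, so relative uncertainties combine in quadrature:
  (1·δP/P)² = (1×0.0696)² = 0.00485;  (1·δV/V)² = (1×0.0667)² = 0.00444;  (-1·δT/T)² = (-1×0.0138)² = 0.000192
δn/n = √(0.00949) = 0.0974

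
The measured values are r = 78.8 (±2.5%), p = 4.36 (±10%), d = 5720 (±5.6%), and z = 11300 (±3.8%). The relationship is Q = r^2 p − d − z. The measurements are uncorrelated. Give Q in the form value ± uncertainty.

10100 ± 3070

Let w = r^2·p = 27100. δw/w = √((2·δr/r)² + (1·δp/p)²) = √(0.00250 + 0.0100) = 0.112, so δw = 3030.
Q = w − d − z: δQ = √(δw² + δd² + δz²) = √(9.16e+06 + 1.03e+05 + 1.84e+05) = 3070
Q = 10100.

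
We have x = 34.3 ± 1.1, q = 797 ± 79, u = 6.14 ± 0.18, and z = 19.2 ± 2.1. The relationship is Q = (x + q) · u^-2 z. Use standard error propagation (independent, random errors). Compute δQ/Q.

Let w = x + q = 831. δw = √(δx² + δq²) = √(1.21 + 6240) = 79.0, so δw/w = 0.0950.
Q is then a monomial in w, u, z:
δQ/Q = √((δw/w)² + (-2·δu/u)² + (1·δz/z)²) = √(0.00903 + 0.00344 + 0.0120) = 0.156

0.156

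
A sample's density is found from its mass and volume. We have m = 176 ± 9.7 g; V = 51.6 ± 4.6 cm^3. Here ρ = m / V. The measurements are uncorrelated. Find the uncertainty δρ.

Since ρ is a product/quotient, work with relative uncertainties:
  (1·δm/m)² = (1×0.0551)² = 0.00304;  (-1·δV/V)² = (-1×0.0891)² = 0.00795
δρ/ρ = √(0.0110) = 0.105
ρ = 3.41 g/cm^3, so δρ = 0.105 × 3.41 = 0.357 g/cm^3.

0.357 g/cm^3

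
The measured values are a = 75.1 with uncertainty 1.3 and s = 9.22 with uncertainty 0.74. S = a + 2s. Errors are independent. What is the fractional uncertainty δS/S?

0.0211

S is a linear combination, so absolute uncertainties add in quadrature:
  (δa)² = 1.69;  (2·δs)² = 2.19
δS = √(3.88) = 1.97
S = 93.5, so δS/S = 1.97/93.5 = 0.0211.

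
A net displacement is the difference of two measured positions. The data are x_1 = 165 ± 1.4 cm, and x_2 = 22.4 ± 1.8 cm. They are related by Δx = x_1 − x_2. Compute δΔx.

2.28 cm

Each term contributes (cᵢ δxᵢ)² to (δΔx)²:
  (δx_1)² = 1.96;  (δx_2)² = 3.24
δΔx = √(5.20) = 2.28 cm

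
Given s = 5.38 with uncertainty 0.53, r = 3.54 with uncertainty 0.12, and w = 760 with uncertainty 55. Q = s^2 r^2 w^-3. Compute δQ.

Each factor contributes (exponent × relative error)² to (δQ/Q)²:
  (2·δs/s)² = (2×0.0985)² = 0.0388;  (2·δr/r)² = (2×0.0339)² = 0.00460;  (-3·δw/w)² = (-3×0.0724)² = 0.0471
δQ/Q = √(0.0906) = 0.301
Q = 8.26e-07, so δQ = 0.301 × 8.26e-07 = 2.49e-07.

2.49e-07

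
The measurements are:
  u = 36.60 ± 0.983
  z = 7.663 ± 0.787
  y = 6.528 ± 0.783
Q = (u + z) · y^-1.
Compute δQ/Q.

0.123

Let w = u + z = 44.26. δw = √(δu² + δz²) = √(0.966 + 0.619) = 1.26, so δw/w = 0.0284.
Q is then a monomial in w, y:
δQ/Q = √((δw/w)² + (-1·δy/y)²) = √(0.000809 + 0.0144) = 0.123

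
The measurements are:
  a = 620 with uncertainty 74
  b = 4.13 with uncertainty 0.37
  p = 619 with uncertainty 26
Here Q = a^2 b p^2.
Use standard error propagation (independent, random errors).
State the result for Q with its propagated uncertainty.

Relative error in a monomial: (δQ/Q)² = Σ (nᵢ · δxᵢ/xᵢ)².
  (2·δa/a)² = (2×0.119)² = 0.0570;  (1·δb/b)² = (1×0.0896)² = 0.00803;  (2·δp/p)² = (2×0.0420)² = 0.00706
δQ/Q = √(0.0721) = 0.268
Q = 6.08e+11, so δQ = 0.268 × 6.08e+11 = 1.63e+11.

(6.08 ± 1.63) × 10^11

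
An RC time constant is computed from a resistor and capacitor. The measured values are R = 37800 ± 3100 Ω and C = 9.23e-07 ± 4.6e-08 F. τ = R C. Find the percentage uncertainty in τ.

Relative error in a monomial: (δτ/τ)² = Σ (nᵢ · δxᵢ/xᵢ)².
  (1·δR/R)² = (1×0.0820)² = 0.00673;  (1·δC/C)² = (1×0.0498)² = 0.00248
δτ/τ = √(0.00921) = 0.0960

9.60%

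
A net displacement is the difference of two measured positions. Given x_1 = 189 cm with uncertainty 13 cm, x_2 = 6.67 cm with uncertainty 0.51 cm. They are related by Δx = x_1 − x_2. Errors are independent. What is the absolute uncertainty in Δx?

13.0 cm

Each term contributes (cᵢ δxᵢ)² to (δΔx)²:
  (δx_1)² = 169;  (δx_2)² = 0.260
δΔx = √(169) = 13.0 cm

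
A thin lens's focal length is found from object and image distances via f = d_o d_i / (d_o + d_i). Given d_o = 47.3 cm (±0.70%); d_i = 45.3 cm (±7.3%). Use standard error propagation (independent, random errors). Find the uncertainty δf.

0.866 cm

∂f/∂d_o = (d_i/(d_o+d_i))² = 0.239;  ∂f/∂d_i = (d_o/(d_o+d_i))² = 0.261
δf = √((∂f/∂d_o · δd_o)² + (∂f/∂d_i · δd_i)²) = √(0.00628 + 0.744) = 0.866 cm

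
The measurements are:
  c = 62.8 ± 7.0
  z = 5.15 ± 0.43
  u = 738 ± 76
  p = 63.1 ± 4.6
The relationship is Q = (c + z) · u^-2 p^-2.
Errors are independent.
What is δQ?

8.54e-09

Let w = c + z = 68.0. δw = √(δc² + δz²) = √(49.0 + 0.185) = 7.01, so δw/w = 0.103.
Q is then a monomial in w, u, p:
δQ/Q = √((δw/w)² + (-2·δu/u)² + (-2·δp/p)²) = √(0.0107 + 0.0424 + 0.0213) = 0.273
Q = 3.13e-08, so δQ = 0.273 × 3.13e-08 = 8.54e-09.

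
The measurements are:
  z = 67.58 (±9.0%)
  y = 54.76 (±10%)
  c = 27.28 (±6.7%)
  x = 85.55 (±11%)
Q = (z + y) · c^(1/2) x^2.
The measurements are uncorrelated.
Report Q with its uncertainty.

(4.677 ± 1.09) × 10^6

Let u = z + y = 122.3. δu = √(δz² + δy²) = √(37.0 + 30.0) = 8.18, so δu/u = 0.0669.
Q is then a monomial in u, c, x:
δQ/Q = √((δu/u)² + (½·δc/c)² + (2·δx/x)²) = √(0.00448 + 0.00112 + 0.0484) = 0.232
Q = 4.677e+06, so δQ = 0.232 × 4.677e+06 = 1.09e+06.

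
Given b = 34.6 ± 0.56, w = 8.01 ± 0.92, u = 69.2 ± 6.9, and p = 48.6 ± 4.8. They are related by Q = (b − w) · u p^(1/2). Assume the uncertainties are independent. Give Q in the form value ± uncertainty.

12800 ± 1520

Let h = b − w = 26.6. δh = √(δb² + δw²) = √(0.314 + 0.846) = 1.08, so δh/h = 0.0405.
Q is then a monomial in h, u, p:
δQ/Q = √((δh/h)² + (1·δu/u)² + (½·δp/p)²) = √(0.00164 + 0.00994 + 0.00244) = 0.118
Q = 12800, so δQ = 0.118 × 12800 = 1520.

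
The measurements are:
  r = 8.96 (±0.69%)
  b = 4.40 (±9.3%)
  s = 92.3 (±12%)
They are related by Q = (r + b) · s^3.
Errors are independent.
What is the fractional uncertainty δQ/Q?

Let u = r + b = 13.4. δu = √(δr² + δb²) = √(0.00382 + 0.167) = 0.414, so δu/u = 0.0310.
Q is then a monomial in u, s:
δQ/Q = √((δu/u)² + (3·δs/s)²) = √(0.000960 + 0.130) = 0.361

0.361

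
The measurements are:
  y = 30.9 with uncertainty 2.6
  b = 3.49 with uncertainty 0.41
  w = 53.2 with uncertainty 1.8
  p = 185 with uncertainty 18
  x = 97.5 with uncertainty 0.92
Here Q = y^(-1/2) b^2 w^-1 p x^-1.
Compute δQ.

0.0203

Relative error in a monomial: (δQ/Q)² = Σ (nᵢ · δxᵢ/xᵢ)².
  (−½·δy/y)² = (-0.5×0.0841)² = 0.00177;  (2·δb/b)² = (2×0.117)² = 0.0552;  (-1·δw/w)² = (-1×0.0338)² = 0.00114;  (1·δp/p)² = (1×0.0973)² = 0.00947;  (-1·δx/x)² = (-1×0.00944)² = 8.9e-05
δQ/Q = √(0.0677) = 0.260
Q = 0.0781, so δQ = 0.260 × 0.0781 = 0.0203.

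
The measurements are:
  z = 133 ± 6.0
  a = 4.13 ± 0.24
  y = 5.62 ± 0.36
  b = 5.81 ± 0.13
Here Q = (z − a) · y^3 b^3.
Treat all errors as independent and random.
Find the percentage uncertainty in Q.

Let u = z − a = 129. δu = √(δz² + δa²) = √(36.0 + 0.0576) = 6.00, so δu/u = 0.0466.
Q is then a monomial in u, y, b:
δQ/Q = √((δu/u)² + (3·δy/y)² + (3·δb/b)²) = √(0.00217 + 0.0369 + 0.00451) = 0.209

20.9%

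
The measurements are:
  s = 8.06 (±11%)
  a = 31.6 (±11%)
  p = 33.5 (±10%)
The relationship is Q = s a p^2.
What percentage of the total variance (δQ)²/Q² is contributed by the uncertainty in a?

18.8%

(δQ/Q)² = (1·δs/s)² + (1·δa/a)² + (2·δp/p)²
  s term: (1×0.110)² = 0.0121
  a term: (1×0.110)² = 0.0121
  p term: (2×0.100)² = 0.0400
Total = 0.0642. Share from a = 0.0121/0.0642 = 0.188.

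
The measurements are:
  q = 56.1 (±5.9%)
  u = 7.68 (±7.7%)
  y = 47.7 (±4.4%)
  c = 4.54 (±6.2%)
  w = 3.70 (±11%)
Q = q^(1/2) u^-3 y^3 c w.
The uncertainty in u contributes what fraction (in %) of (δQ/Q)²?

(δQ/Q)² = (½·δq/q)² + (-3·δu/u)² + (3·δy/y)² + (1·δc/c)² + (1·δw/w)²
  q term: (0.5×0.0590)² = 0.000870
  u term: (-3×0.0770)² = 0.0534
  y term: (3×0.0440)² = 0.0174
  c term: (1×0.0620)² = 0.00384
  w term: (1×0.110)² = 0.0121
Total = 0.0876. Share from u = 0.0534/0.0876 = 0.609.

60.9%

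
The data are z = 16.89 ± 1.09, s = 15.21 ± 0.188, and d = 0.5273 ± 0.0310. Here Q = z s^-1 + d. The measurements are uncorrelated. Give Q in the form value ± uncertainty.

1.638 ± 0.0793

Let p = z·s^-1 = 1.110. δp/p = √((1·δz/z)² + (-1·δs/s)²) = √(0.00416 + 0.000153) = 0.0657, so δp = 0.0730.
Q = p + d: δQ = √(δp² + δd²) = √(0.00532 + 0.000961) = 0.0793
Q = 1.638.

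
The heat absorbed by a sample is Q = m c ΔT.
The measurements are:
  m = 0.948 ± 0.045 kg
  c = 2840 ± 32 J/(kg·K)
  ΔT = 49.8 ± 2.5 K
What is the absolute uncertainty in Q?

Relative error in a monomial: (δQ/Q)² = Σ (nᵢ · δxᵢ/xᵢ)².
  (1·δm/m)² = (1×0.0475)² = 0.00225;  (1·δc/c)² = (1×0.0113)² = 0.000127;  (1·δΔT/ΔT)² = (1×0.0502)² = 0.00252
δQ/Q = √(0.00490) = 0.0700
Q = 1.34e+05 J, so δQ = 0.0700 × 1.34e+05 = 9390 J.

9390 J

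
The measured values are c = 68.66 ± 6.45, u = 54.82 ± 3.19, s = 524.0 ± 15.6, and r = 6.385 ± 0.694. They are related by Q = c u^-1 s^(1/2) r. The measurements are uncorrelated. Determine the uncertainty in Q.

Q is a product of powers, so relative uncertainties combine in quadrature:
  (1·δc/c)² = (1×0.0939)² = 0.00882;  (-1·δu/u)² = (-1×0.0582)² = 0.00339;  (½·δs/s)² = (0.5×0.0298)² = 0.000222;  (1·δr/r)² = (1×0.109)² = 0.0118
δQ/Q = √(0.0242) = 0.156
Q = 183.1, so δQ = 0.156 × 183.1 = 28.5.

28.5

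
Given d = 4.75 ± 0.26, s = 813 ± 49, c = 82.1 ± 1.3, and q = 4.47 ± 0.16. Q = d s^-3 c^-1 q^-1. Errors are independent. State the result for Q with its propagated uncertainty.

Each factor contributes (exponent × relative error)² to (δQ/Q)²:
  (1·δd/d)² = (1×0.0547)² = 0.00300;  (-3·δs/s)² = (-3×0.0603)² = 0.0327;  (-1·δc/c)² = (-1×0.0158)² = 0.000251;  (-1·δq/q)² = (-1×0.0358)² = 0.00128
δQ/Q = √(0.0372) = 0.193
Q = 2.41e-11, so δQ = 0.193 × 2.41e-11 = 4.65e-12.

(2.41 ± 0.465) × 10^-11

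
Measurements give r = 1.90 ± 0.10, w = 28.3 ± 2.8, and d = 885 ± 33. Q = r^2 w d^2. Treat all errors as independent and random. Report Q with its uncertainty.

(8.00 ± 1.30) × 10^7

Q is a product of powers, so relative uncertainties combine in quadrature:
  (2·δr/r)² = (2×0.0526)² = 0.0111;  (1·δw/w)² = (1×0.0989)² = 0.00979;  (2·δd/d)² = (2×0.0373)² = 0.00556
δQ/Q = √(0.0264) = 0.163
Q = 8e+07, so δQ = 0.163 × 8e+07 = 1.3e+07.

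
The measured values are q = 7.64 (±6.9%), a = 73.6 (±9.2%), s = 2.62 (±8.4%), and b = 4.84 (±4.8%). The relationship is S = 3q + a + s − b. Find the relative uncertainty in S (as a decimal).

Each term contributes (cᵢ δxᵢ)² to (δS)²:
  (3·δq)² = 2.50;  (δa)² = 45.8;  (δs)² = 0.0484;  (δb)² = 0.0540
δS = √(48.5) = 6.96
S = 94.3, so δS/S = 6.96/94.3 = 0.0738.

0.0738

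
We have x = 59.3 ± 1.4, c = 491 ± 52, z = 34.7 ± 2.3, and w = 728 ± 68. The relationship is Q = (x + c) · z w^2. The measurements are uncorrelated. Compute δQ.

2.22e+09

Let u = x + c = 550. δu = √(δx² + δc²) = √(1.96 + 2700) = 52.0, so δu/u = 0.0945.
Q is then a monomial in u, z, w:
δQ/Q = √((δu/u)² + (1·δz/z)² + (2·δw/w)²) = √(0.00894 + 0.00439 + 0.0349) = 0.220
Q = 1.01e+10, so δQ = 0.220 × 1.01e+10 = 2.22e+09.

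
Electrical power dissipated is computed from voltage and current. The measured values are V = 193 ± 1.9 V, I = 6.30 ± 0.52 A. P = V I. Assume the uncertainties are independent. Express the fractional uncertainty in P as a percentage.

Products/powers → add relative errors in quadrature, weighted by exponent:
  (1·δV/V)² = (1×0.00984)² = 9.69e-05;  (1·δI/I)² = (1×0.0825)² = 0.00681
δP/P = √(0.00691) = 0.0831

8.31%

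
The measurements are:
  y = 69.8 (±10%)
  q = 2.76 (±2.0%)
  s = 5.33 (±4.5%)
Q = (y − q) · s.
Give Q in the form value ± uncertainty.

Let u = y − q = 67.0. δu = √(δy² + δq²) = √(48.7 + 0.00305) = 6.98, so δu/u = 0.104.
Q is then a monomial in u, s:
δQ/Q = √((δu/u)² + (1·δs/s)²) = √(0.0108 + 0.00202) = 0.113
Q = 357, so δQ = 0.113 × 357 = 40.5.

357 ± 40.5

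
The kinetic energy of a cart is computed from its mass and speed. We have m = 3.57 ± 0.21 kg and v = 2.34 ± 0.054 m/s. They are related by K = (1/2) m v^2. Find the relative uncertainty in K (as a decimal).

Since K is a product/quotient, work with relative uncertainties:
  (1·δm/m)² = (1×0.0588)² = 0.00346;  (2·δv/v)² = (2×0.0231)² = 0.00213
δK/K = √(0.00559) = 0.0748

0.0748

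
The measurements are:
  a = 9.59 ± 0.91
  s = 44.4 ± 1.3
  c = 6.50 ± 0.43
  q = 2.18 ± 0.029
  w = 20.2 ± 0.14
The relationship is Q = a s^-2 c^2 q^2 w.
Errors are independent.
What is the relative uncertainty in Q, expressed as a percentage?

17.5%

Relative error in a monomial: (δQ/Q)² = Σ (nᵢ · δxᵢ/xᵢ)².
  (1·δa/a)² = (1×0.0949)² = 0.00900;  (-2·δs/s)² = (-2×0.0293)² = 0.00343;  (2·δc/c)² = (2×0.0662)² = 0.0175;  (2·δq/q)² = (2×0.0133)² = 0.000708;  (1·δw/w)² = (1×0.00693)² = 4.8e-05
δQ/Q = √(0.0307) = 0.175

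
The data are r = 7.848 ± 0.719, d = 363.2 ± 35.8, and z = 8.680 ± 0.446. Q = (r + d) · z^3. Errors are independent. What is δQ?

44100

Let u = r + d = 371.0. δu = √(δr² + δd²) = √(0.517 + 1280) = 35.8, so δu/u = 0.0965.
Q is then a monomial in u, z:
δQ/Q = √((δu/u)² + (3·δz/z)²) = √(0.00931 + 0.0238) = 0.182
Q = 242700, so δQ = 0.182 × 242700 = 44100.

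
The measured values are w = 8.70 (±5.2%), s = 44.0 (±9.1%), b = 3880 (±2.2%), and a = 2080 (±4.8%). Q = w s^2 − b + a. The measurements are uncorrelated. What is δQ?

3190

Let p = w·s^2 = 16800. δp/p = √((1·δw/w)² + (2·δs/s)²) = √(0.00270 + 0.0331) = 0.189, so δp = 3190.
Q = p − b + a: δQ = √(δp² + δb² + δa²) = √(1.02e+07 + 7290 + 9970) = 3190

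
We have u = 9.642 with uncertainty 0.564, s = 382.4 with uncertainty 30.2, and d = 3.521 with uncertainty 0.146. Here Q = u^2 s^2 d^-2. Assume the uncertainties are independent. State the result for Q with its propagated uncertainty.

Each factor contributes (exponent × relative error)² to (δQ/Q)²:
  (2·δu/u)² = (2×0.0585)² = 0.0137;  (2·δs/s)² = (2×0.0790)² = 0.0249;  (-2·δd/d)² = (-2×0.0415)² = 0.00688
δQ/Q = √(0.0455) = 0.213
Q = 1.097e+06, so δQ = 0.213 × 1.097e+06 = 2.34e+05.

(1.097 ± 0.234) × 10^6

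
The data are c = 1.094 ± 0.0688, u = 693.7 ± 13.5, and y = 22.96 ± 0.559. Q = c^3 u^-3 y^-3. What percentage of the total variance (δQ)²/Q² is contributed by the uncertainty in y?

12.0%

(δQ/Q)² = (3·δc/c)² + (-3·δu/u)² + (-3·δy/y)²
  c term: (3×0.0629)² = 0.0356
  u term: (-3×0.0195)² = 0.00341
  y term: (-3×0.0243)² = 0.00533
Total = 0.0443. Share from y = 0.00533/0.0443 = 0.120.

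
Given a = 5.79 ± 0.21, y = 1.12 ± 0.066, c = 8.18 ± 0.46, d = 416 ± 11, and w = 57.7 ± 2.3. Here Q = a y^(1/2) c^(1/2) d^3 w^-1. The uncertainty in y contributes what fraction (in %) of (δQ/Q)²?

8.00%

(δQ/Q)² = (1·δa/a)² + (½·δy/y)² + (½·δc/c)² + (3·δd/d)² + (-1·δw/w)²
  a term: (1×0.0363)² = 0.00132
  y term: (0.5×0.0589)² = 0.000868
  c term: (0.5×0.0562)² = 0.000791
  d term: (3×0.0264)² = 0.00629
  w term: (-1×0.0399)² = 0.00159
Total = 0.0109. Share from y = 0.000868/0.0109 = 0.0800.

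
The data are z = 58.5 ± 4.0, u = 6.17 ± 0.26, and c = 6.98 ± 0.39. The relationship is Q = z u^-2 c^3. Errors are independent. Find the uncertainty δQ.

Since Q is a product/quotient, work with relative uncertainties:
  (1·δz/z)² = (1×0.0684)² = 0.00468;  (-2·δu/u)² = (-2×0.0421)² = 0.00710;  (3·δc/c)² = (3×0.0559)² = 0.0281
δQ/Q = √(0.0399) = 0.200
Q = 523, so δQ = 0.200 × 523 = 104.

104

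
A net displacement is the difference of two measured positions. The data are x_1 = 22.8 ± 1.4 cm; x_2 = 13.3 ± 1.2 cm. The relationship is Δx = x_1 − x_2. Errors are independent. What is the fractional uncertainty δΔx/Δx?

For a sum/difference, combine absolute errors in quadrature:
  (δx_1)² = 1.96;  (δx_2)² = 1.44
δΔx = √(3.40) = 1.84 cm
Δx = 9.50 cm, so δΔx/Δx = 1.84/9.50 = 0.194.

0.194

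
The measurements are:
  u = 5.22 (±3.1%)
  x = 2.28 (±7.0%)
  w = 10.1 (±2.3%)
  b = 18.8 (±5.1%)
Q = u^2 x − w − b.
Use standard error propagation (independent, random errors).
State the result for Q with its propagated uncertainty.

Let p = u^2·x = 62.1. δp/p = √((2·δu/u)² + (1·δx/x)²) = √(0.00384 + 0.00490) = 0.0935, so δp = 5.81.
Q = p − w − b: δQ = √(δp² + δw² + δb²) = √(33.7 + 0.0540 + 0.919) = 5.89
Q = 33.2.

33.2 ± 5.89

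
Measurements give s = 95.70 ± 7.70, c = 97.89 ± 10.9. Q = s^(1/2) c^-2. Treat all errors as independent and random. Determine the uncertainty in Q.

0.000231

Relative error in a monomial: (δQ/Q)² = Σ (nᵢ · δxᵢ/xᵢ)².
  (½·δs/s)² = (0.5×0.0805)² = 0.00162;  (-2·δc/c)² = (-2×0.111)² = 0.0496
δQ/Q = √(0.0512) = 0.226
Q = 0.001021, so δQ = 0.226 × 0.001021 = 0.000231.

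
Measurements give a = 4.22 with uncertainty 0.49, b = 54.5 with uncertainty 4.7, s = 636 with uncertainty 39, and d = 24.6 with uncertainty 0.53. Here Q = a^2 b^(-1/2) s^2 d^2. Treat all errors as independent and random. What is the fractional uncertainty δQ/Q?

Products/powers → add relative errors in quadrature, weighted by exponent:
  (2·δa/a)² = (2×0.116)² = 0.0539;  (−½·δb/b)² = (-0.5×0.0862)² = 0.00186;  (2·δs/s)² = (2×0.0613)² = 0.0150;  (2·δd/d)² = (2×0.0215)² = 0.00186
δQ/Q = √(0.0727) = 0.270

0.270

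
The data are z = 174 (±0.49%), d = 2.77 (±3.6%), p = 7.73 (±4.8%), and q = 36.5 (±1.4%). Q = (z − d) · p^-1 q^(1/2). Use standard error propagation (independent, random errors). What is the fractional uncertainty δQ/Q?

0.0488

Let u = z − d = 171. δu = √(δz² + δd²) = √(0.727 + 0.00994) = 0.858, so δu/u = 0.00501.
Q is then a monomial in u, p, q:
δQ/Q = √((δu/u)² + (-1·δp/p)² + (½·δq/q)²) = √(2.51e-05 + 0.00230 + 4.9e-05) = 0.0488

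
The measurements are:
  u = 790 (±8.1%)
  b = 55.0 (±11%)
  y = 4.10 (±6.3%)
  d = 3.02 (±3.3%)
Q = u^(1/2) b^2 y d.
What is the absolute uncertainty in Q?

For a monomial Q ∝ u^(1/2), b^2, y, d, fractional errors add in quadrature:
  (½·δu/u)² = (0.5×0.0810)² = 0.00164;  (2·δb/b)² = (2×0.110)² = 0.0484;  (1·δy/y)² = (1×0.0630)² = 0.00397;  (1·δd/d)² = (1×0.0330)² = 0.00109
δQ/Q = √(0.0551) = 0.235
Q = 1.05e+06, so δQ = 0.235 × 1.05e+06 = 2.47e+05.

2.47e+05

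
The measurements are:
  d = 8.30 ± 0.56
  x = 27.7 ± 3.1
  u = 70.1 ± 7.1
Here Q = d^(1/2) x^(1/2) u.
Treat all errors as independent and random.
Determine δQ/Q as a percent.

For a monomial Q ∝ d^(1/2), x^(1/2), u, fractional errors add in quadrature:
  (½·δd/d)² = (0.5×0.0675)² = 0.00114;  (½·δx/x)² = (0.5×0.112)² = 0.00313;  (1·δu/u)² = (1×0.101)² = 0.0103
δQ/Q = √(0.0145) = 0.121

12.1%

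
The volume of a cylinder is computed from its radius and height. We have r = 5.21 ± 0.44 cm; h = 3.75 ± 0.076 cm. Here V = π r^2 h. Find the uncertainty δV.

For a monomial V ∝ r^2, h, fractional errors add in quadrature:
  (2·δr/r)² = (2×0.0845)² = 0.0285;  (1·δh/h)² = (1×0.0203)² = 0.000411
δV/V = √(0.0289) = 0.170
V = 320 cm^3, so δV = 0.170 × 320 = 54.4 cm^3.

54.4 cm^3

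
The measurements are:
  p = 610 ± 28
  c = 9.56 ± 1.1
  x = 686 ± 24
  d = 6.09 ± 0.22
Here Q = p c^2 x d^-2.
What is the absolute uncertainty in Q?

Relative error in a monomial: (δQ/Q)² = Σ (nᵢ · δxᵢ/xᵢ)².
  (1·δp/p)² = (1×0.0459)² = 0.00211;  (2·δc/c)² = (2×0.115)² = 0.0530;  (1·δx/x)² = (1×0.0350)² = 0.00122;  (-2·δd/d)² = (-2×0.0361)² = 0.00522
δQ/Q = √(0.0615) = 0.248
Q = 1.03e+06, so δQ = 0.248 × 1.03e+06 = 2.56e+05.

2.56e+05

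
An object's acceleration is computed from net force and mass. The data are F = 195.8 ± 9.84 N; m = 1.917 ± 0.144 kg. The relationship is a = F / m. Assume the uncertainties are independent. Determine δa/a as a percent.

Products/powers → add relative errors in quadrature, weighted by exponent:
  (1·δF/F)² = (1×0.0503)² = 0.00253;  (-1·δm/m)² = (-1×0.0751)² = 0.00564
δa/a = √(0.00817) = 0.0904

9.04%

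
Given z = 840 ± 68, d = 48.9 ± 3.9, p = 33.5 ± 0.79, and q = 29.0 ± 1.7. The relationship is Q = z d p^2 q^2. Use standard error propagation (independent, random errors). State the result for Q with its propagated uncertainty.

(3.88 ± 0.659) × 10^10

Each factor contributes (exponent × relative error)² to (δQ/Q)²:
  (1·δz/z)² = (1×0.0810)² = 0.00655;  (1·δd/d)² = (1×0.0798)² = 0.00636;  (2·δp/p)² = (2×0.0236)² = 0.00222;  (2·δq/q)² = (2×0.0586)² = 0.0137
δQ/Q = √(0.0289) = 0.170
Q = 3.88e+10, so δQ = 0.170 × 3.88e+10 = 6.59e+09.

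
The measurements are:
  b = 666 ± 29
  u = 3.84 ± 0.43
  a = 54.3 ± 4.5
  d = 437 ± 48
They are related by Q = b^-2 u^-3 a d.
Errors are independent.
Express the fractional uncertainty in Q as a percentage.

37.3%

Products/powers → add relative errors in quadrature, weighted by exponent:
  (-2·δb/b)² = (-2×0.0435)² = 0.00758;  (-3·δu/u)² = (-3×0.112)² = 0.113;  (1·δa/a)² = (1×0.0829)² = 0.00687;  (1·δd/d)² = (1×0.110)² = 0.0121
δQ/Q = √(0.139) = 0.373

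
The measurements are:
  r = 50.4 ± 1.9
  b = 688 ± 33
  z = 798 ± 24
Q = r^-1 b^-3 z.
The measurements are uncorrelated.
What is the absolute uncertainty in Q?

7.38e-09

Since Q is a product/quotient, work with relative uncertainties:
  (-1·δr/r)² = (-1×0.0377)² = 0.00142;  (-3·δb/b)² = (-3×0.0480)² = 0.0207;  (1·δz/z)² = (1×0.0301)² = 0.000905
δQ/Q = √(0.0230) = 0.152
Q = 4.86e-08, so δQ = 0.152 × 4.86e-08 = 7.38e-09.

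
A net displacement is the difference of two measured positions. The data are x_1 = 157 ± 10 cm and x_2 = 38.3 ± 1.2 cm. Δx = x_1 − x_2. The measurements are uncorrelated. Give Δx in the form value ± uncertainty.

Each term contributes (cᵢ δxᵢ)² to (δΔx)²:
  (δx_1)² = 100;  (δx_2)² = 1.44
δΔx = √(101) = 10.1 cm
Δx = 119 cm.

119 ± 10.1 cm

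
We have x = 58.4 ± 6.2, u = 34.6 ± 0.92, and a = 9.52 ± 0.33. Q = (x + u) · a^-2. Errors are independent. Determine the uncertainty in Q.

Let w = x + u = 93.0. δw = √(δx² + δu²) = √(38.4 + 0.846) = 6.27, so δw/w = 0.0674.
Q is then a monomial in w, a:
δQ/Q = √((δw/w)² + (-2·δa/a)²) = √(0.00454 + 0.00481) = 0.0967
Q = 1.03, so δQ = 0.0967 × 1.03 = 0.0992.

0.0992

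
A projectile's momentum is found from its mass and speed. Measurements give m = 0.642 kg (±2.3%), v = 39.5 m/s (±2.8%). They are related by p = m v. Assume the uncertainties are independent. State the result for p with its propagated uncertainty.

25.4 ± 0.919 kg·m/s

For a monomial p ∝ m, v, fractional errors add in quadrature:
  (1·δm/m)² = (1×0.0230)² = 0.000529;  (1·δv/v)² = (1×0.0280)² = 0.000784
δp/p = √(0.00131) = 0.0362
p = 25.4 kg·m/s, so δp = 0.0362 × 25.4 = 0.919 kg·m/s.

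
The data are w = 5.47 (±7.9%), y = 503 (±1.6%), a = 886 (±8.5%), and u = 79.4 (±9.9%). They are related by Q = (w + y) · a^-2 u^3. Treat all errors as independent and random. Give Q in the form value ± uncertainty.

324 ± 111

Let h = w + y = 508. δh = √(δw² + δy²) = √(0.187 + 64.8) = 8.06, so δh/h = 0.0159.
Q is then a monomial in h, a, u:
δQ/Q = √((δh/h)² + (-2·δa/a)² + (3·δu/u)²) = √(0.000251 + 0.0289 + 0.0882) = 0.343
Q = 324, so δQ = 0.343 × 324 = 111.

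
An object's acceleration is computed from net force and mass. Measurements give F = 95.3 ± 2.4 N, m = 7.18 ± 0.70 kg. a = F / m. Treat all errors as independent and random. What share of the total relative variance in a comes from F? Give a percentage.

6.26%

(δa/a)² = (1·δF/F)² + (-1·δm/m)²
  F term: (1×0.0252)² = 0.000634
  m term: (-1×0.0975)² = 0.00950
Total = 0.0101. Share from F = 0.000634/0.0101 = 0.0626.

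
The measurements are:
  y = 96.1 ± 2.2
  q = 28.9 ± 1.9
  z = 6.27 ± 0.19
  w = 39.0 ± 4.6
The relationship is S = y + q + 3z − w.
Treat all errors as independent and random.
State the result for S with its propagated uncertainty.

Sums and differences: (δS)² = Σ (cᵢ δxᵢ)².
  (δy)² = 4.84;  (δq)² = 3.61;  (3·δz)² = 0.325;  (δw)² = 21.2
δS = √(29.9) = 5.47
S = 105.

105 ± 5.47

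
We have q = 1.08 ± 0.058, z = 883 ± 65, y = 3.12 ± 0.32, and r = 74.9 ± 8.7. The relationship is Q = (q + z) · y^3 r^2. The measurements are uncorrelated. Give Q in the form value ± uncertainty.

(1.51 ± 0.591) × 10^8

Let u = q + z = 884. δu = √(δq² + δz²) = √(0.00336 + 4220) = 65.0, so δu/u = 0.0735.
Q is then a monomial in u, y, r:
δQ/Q = √((δu/u)² + (3·δy/y)² + (2·δr/r)²) = √(0.00541 + 0.0947 + 0.0540) = 0.392
Q = 1.51e+08, so δQ = 0.392 × 1.51e+08 = 5.91e+07.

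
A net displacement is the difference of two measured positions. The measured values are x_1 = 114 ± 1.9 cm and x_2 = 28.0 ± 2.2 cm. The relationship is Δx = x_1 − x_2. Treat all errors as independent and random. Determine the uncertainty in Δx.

Sums and differences: (δΔx)² = Σ (cᵢ δxᵢ)².
  (δx_1)² = 3.61;  (δx_2)² = 4.84
δΔx = √(8.45) = 2.91 cm

2.91 cm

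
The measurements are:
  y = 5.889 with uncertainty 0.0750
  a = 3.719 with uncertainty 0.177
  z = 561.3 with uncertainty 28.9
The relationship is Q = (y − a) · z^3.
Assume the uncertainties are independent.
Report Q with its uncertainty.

(3.837 ± 0.683) × 10^8

Let u = y − a = 2.170. δu = √(δy² + δa²) = √(0.00562 + 0.0313) = 0.192, so δu/u = 0.0886.
Q is then a monomial in u, z:
δQ/Q = √((δu/u)² + (3·δz/z)²) = √(0.00785 + 0.0239) = 0.178
Q = 3.837e+08, so δQ = 0.178 × 3.837e+08 = 6.83e+07.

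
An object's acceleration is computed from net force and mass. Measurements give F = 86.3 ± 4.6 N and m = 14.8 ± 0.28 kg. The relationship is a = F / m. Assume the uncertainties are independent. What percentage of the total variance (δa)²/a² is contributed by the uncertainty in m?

(δa/a)² = (1·δF/F)² + (-1·δm/m)²
  F term: (1×0.0533)² = 0.00284
  m term: (-1×0.0189)² = 0.000358
Total = 0.00320. Share from m = 0.000358/0.00320 = 0.112.

11.2%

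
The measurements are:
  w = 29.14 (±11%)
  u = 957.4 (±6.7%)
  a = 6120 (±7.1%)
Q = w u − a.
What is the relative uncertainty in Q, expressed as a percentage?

Let p = w·u = 27900. δp/p = √((1·δw/w)² + (1·δu/u)²) = √(0.0121 + 0.00449) = 0.129, so δp = 3590.
Q = p − a: δQ = √(δp² + δa²) = √(1.29e+07 + 1.89e+05) = 3620
Q = 21780, so δQ/Q = 3620/21780 = 0.166.

16.6%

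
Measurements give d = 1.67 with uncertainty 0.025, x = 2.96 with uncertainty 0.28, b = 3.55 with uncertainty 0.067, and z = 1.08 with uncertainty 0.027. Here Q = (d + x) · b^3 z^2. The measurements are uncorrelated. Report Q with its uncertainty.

242 ± 23.4

Let u = d + x = 4.63. δu = √(δd² + δx²) = √(0.000625 + 0.0784) = 0.281, so δu/u = 0.0607.
Q is then a monomial in u, b, z:
δQ/Q = √((δu/u)² + (3·δb/b)² + (2·δz/z)²) = √(0.00369 + 0.00321 + 0.00250) = 0.0969
Q = 242, so δQ = 0.0969 × 242 = 23.4.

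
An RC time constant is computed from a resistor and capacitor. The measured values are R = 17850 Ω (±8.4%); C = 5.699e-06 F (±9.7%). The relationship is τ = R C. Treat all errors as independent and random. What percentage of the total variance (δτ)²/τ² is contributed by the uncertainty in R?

(δτ/τ)² = (1·δR/R)² + (1·δC/C)²
  R term: (1×0.0840)² = 0.00706
  C term: (1×0.0970)² = 0.00941
Total = 0.0165. Share from R = 0.00706/0.0165 = 0.429.

42.9%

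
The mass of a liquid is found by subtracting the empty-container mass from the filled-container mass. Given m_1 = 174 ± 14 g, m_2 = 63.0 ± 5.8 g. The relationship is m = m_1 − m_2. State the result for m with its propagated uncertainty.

Each term contributes (cᵢ δxᵢ)² to (δm)²:
  (δm_1)² = 196;  (δm_2)² = 33.6
δm = √(230) = 15.2 g
m = 111 g.

111 ± 15.2 g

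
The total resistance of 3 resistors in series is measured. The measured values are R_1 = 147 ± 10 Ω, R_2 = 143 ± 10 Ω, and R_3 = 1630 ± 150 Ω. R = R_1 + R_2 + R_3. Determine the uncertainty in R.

R is a linear combination, so absolute uncertainties add in quadrature:
  (δR_1)² = 100;  (δR_2)² = 100;  (δR_3)² = 22500
δR = √(22700) = 151 Ω

151 Ω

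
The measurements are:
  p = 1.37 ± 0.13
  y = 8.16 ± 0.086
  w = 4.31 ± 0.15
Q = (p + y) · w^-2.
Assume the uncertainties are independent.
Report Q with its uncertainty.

Let u = p + y = 9.53. δu = √(δp² + δy²) = √(0.0169 + 0.00740) = 0.156, so δu/u = 0.0164.
Q is then a monomial in u, w:
δQ/Q = √((δu/u)² + (-2·δw/w)²) = √(0.000268 + 0.00484) = 0.0715
Q = 0.513, so δQ = 0.0715 × 0.513 = 0.0367.

0.513 ± 0.0367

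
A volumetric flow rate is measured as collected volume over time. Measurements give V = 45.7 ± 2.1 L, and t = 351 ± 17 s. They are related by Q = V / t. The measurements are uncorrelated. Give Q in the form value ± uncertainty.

0.130 ± 0.00869 L/s

Each factor contributes (exponent × relative error)² to (δQ/Q)²:
  (1·δV/V)² = (1×0.0460)² = 0.00211;  (-1·δt/t)² = (-1×0.0484)² = 0.00235
δQ/Q = √(0.00446) = 0.0668
Q = 0.130 L/s, so δQ = 0.0668 × 0.130 = 0.00869 L/s.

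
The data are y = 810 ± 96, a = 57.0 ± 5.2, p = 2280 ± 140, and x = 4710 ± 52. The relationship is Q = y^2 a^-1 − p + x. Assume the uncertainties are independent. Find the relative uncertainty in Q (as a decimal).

0.210

Let w = y^2·a^-1 = 11500. δw/w = √((2·δy/y)² + (-1·δa/a)²) = √(0.0562 + 0.00832) = 0.254, so δw = 2920.
Q = w − p + x: δQ = √(δw² + δp² + δx²) = √(8.55e+06 + 19600 + 2700) = 2930
Q = 13900, so δQ/Q = 2930/13900 = 0.210.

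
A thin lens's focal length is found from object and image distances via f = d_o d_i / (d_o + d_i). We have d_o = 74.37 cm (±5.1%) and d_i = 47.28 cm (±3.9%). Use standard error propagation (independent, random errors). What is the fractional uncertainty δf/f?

0.0310

∂f/∂d_o = (d_i/(d_o+d_i))² = 0.151;  ∂f/∂d_i = (d_o/(d_o+d_i))² = 0.374
δf = √((∂f/∂d_o · δd_o)² + (∂f/∂d_i · δd_i)²) = √(0.328 + 0.475) = 0.896 cm
f = 28.90 cm, so δf/f = 0.896/28.90 = 0.0310.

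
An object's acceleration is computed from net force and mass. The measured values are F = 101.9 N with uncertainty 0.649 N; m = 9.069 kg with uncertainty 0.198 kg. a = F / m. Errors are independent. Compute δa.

0.256 m/s^2

Since a is a product/quotient, work with relative uncertainties:
  (1·δF/F)² = (1×0.00637)² = 4.06e-05;  (-1·δm/m)² = (-1×0.0218)² = 0.000477
δa/a = √(0.000517) = 0.0227
a = 11.24 m/s^2, so δa = 0.0227 × 11.24 = 0.256 m/s^2.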